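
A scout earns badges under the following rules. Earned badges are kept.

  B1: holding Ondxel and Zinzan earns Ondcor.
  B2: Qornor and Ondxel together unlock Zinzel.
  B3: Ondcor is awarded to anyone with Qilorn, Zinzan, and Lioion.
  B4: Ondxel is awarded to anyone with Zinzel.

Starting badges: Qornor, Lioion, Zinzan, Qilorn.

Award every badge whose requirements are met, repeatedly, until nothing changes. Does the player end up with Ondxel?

No

Ondxel would need Zinzel (B4), but Zinzel is never earned.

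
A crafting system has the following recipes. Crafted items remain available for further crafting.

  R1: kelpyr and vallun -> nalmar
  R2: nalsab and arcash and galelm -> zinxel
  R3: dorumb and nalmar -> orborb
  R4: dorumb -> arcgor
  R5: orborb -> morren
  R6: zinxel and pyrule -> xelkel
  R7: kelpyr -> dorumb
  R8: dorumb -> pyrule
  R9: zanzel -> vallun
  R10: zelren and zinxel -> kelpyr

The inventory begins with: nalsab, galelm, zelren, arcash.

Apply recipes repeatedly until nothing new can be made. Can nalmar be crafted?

No

nalmar would need kelpyr and vallun (R1), but vallun is never obtained.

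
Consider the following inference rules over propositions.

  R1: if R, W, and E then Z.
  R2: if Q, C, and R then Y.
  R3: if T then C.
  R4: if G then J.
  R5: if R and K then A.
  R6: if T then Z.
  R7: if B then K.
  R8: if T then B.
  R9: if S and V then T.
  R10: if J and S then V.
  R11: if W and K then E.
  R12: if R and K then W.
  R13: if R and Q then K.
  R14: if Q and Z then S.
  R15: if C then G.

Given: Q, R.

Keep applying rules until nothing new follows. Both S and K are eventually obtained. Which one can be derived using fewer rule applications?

K: R and Q hold, so K follows (R13). [1 rule application]
S: From R and Q, R13 gives K. R and K hold, so W follows (R12). From W and K, R11 gives E. From R, W, and E, R1 gives Z. From Q and Z, R14 gives S. [5 rule applications]
K needs fewer.

K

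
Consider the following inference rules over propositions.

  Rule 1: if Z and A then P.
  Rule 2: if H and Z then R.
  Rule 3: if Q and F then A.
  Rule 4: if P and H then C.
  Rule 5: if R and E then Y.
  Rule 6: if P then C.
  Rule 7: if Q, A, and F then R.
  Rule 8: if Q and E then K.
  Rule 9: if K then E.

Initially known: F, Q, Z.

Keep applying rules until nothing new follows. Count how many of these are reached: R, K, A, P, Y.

Q and F hold, so A follows (Rule 3).
Q, A, and F hold, so R follows (Rule 7).
From Z and A, Rule 1 gives P.
R: reached.
K would need Q and E (Rule 8), but E is never established.
A: reached.
P: reached.
Y would need R and E (Rule 5), but E is never established.
Reached: R, A, and P — 3 of the 5.

3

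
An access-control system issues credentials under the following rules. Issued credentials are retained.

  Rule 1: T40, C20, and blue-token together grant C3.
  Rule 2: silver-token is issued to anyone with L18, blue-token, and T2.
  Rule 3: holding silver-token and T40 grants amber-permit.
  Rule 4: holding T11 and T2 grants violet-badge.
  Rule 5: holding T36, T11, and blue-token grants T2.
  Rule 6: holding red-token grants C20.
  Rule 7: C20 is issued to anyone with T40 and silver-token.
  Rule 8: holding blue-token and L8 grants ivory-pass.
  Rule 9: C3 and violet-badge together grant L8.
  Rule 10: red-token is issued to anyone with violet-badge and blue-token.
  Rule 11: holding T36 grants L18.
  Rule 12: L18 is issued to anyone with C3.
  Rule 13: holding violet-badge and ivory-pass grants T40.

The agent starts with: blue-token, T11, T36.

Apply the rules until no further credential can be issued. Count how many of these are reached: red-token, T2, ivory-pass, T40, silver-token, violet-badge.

Holding T36, T11, and blue-token grants T2 (Rule 5).
Holding T36 grants L18 (Rule 11).
Holding L18, blue-token, and T2 grants silver-token (Rule 2).
Holding T11 and T2 grants violet-badge (Rule 4).
Holding violet-badge and blue-token grants red-token (Rule 10).
red-token: reached.
T2: reached.
ivory-pass would need blue-token and L8 (Rule 8), but L8 is never granted.
T40 would need violet-badge and ivory-pass (Rule 13), but ivory-pass is never granted.
silver-token: reached.
violet-badge: reached.
Reached: red-token, T2, silver-token, and violet-badge — 4 of the 6.

4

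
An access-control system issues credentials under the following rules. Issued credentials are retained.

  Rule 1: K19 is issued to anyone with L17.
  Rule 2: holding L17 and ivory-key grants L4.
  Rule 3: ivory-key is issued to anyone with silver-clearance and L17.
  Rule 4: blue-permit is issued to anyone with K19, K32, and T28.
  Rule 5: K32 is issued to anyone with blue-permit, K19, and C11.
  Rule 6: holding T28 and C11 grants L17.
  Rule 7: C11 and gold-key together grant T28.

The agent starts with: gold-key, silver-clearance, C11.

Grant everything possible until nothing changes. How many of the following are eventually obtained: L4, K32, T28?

2

Holding C11 and gold-key grants T28 (Rule 7).
Holding T28 and C11 grants L17 (Rule 6).
Holding silver-clearance and L17 grants ivory-key (Rule 3).
Holding L17 and ivory-key grants L4 (Rule 2).
L4: reached.
K32 would need blue-permit, K19, and C11 (Rule 5), but blue-permit is never granted.
T28: reached.
Reached: L4 and T28 — 2 of the 3.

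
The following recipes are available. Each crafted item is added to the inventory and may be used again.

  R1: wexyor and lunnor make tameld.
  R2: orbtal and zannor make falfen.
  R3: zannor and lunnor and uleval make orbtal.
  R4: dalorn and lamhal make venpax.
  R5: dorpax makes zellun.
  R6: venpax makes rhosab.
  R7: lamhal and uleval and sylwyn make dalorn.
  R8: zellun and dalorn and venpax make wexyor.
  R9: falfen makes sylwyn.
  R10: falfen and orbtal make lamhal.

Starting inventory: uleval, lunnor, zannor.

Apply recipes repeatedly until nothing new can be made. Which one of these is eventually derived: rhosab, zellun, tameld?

zannor and lunnor and uleval → orbtal (R3).
Using R2, orbtal and zannor make falfen.
Using R10, falfen and orbtal make lamhal.
Using R9, falfen makes sylwyn.
lamhal and uleval and sylwyn → dalorn (R7).
dalorn and lamhal → venpax (R4).
Using R6, venpax makes rhosab.
zellun would need dorpax (R5), but dorpax is never obtained. tameld would need wexyor and lunnor (R1), but wexyor is never obtained.

rhosab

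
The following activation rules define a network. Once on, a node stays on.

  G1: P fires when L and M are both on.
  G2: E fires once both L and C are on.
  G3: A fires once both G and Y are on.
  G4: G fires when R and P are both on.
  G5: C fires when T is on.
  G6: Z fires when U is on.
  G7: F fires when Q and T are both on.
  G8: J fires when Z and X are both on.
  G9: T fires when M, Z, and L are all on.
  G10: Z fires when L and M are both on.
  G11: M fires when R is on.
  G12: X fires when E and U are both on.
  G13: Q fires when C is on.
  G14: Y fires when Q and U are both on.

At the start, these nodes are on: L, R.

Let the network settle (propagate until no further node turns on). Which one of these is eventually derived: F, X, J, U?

G11: R on → M on.
L and M are on, so Z fires (G10).
G9: M, Z, and L on → T on.
T is on, so C fires (G5).
G13: C on → Q on.
G7: Q and T on → F on.
No rule produces U, and it is not given. X would need E and U (G12), but U never turns on. J would need Z and X (G8), but X never turns on.

F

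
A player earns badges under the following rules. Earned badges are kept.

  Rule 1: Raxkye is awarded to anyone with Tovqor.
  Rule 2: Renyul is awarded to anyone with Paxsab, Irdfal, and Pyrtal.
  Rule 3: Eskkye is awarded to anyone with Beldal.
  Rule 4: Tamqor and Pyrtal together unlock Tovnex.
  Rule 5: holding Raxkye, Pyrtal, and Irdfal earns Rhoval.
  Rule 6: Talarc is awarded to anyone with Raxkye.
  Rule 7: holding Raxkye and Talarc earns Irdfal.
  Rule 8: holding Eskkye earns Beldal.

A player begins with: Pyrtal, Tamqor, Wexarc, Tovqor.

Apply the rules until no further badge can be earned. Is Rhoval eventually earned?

Yes

With Tovqor, Raxkye is earned (Rule 1).
With Raxkye, Talarc is earned (Rule 6).
With Raxkye and Talarc, Irdfal is earned (Rule 7).
With Raxkye, Pyrtal, and Irdfal, Rhoval is earned (Rule 5).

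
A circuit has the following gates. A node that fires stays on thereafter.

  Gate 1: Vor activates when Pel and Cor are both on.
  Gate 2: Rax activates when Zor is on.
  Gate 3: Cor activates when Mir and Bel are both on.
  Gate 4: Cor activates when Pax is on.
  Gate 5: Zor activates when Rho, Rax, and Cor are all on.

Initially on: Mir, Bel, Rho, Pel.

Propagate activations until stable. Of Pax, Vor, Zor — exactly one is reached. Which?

Vor

Gate 3: Mir and Bel on → Cor on.
Gate 1: Pel and Cor on → Vor on.
No rule produces Pax, and it is not given. Zor would need Rho, Rax, and Cor (Gate 5), but Rax never turns on.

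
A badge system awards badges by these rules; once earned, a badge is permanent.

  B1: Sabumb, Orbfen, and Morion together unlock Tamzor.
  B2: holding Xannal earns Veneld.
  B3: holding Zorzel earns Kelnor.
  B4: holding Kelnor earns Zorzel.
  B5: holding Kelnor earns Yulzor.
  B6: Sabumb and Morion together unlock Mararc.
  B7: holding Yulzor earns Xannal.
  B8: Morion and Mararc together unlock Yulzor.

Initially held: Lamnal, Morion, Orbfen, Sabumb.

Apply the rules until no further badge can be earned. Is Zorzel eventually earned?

Zorzel would need Kelnor (B4), but Kelnor is never earned.

No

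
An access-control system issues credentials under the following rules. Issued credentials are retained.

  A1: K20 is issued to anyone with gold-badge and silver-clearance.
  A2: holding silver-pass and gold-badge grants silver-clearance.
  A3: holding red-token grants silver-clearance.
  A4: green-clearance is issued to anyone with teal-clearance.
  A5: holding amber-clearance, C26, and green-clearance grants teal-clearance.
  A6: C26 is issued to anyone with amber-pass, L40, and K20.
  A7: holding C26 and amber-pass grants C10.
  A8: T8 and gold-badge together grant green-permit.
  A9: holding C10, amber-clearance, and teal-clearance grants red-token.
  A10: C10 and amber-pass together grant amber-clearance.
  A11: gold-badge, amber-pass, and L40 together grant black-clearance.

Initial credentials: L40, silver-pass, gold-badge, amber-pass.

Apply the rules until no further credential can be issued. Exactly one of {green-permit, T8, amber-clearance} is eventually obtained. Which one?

Holding silver-pass and gold-badge grants silver-clearance (A2).
Holding gold-badge and silver-clearance grants K20 (A1).
Holding amber-pass, L40, and K20 grants C26 (A6).
Holding C26 and amber-pass grants C10 (A7).
Holding C10 and amber-pass grants amber-clearance (A10).
green-permit would need T8 and gold-badge (A8), but T8 is never granted. No rule produces T8, and it is not given.

amber-clearance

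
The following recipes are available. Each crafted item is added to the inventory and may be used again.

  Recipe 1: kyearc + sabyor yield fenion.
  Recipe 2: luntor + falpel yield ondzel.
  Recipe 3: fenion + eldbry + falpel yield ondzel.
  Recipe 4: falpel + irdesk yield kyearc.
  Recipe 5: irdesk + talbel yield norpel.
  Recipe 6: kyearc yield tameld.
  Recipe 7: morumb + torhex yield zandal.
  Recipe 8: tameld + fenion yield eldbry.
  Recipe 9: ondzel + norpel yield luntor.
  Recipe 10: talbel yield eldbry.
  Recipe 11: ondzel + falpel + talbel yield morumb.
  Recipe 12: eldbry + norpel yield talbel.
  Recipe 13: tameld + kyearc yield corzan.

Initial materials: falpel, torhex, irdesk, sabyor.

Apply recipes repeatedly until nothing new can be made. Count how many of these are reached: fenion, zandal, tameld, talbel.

falpel + irdesk → kyearc (Recipe 4).
Using Recipe 6, kyearc makes tameld.
kyearc + sabyor → fenion (Recipe 1).
fenion: reached.
zandal would need morumb and torhex (Recipe 7), but morumb is never obtained.
tameld: reached.
talbel would need eldbry and norpel (Recipe 12), but norpel is never obtained.
Reached: fenion and tameld — 2 of the 4.

2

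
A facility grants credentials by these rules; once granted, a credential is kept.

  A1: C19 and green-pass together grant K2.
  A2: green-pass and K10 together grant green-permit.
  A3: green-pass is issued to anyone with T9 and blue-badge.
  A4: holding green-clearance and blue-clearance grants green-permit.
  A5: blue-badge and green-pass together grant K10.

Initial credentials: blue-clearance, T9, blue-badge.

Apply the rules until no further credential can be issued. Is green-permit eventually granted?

Holding T9 and blue-badge grants green-pass (A3).
Holding blue-badge and green-pass grants K10 (A5).
Holding green-pass and K10 grants green-permit (A2).

Yes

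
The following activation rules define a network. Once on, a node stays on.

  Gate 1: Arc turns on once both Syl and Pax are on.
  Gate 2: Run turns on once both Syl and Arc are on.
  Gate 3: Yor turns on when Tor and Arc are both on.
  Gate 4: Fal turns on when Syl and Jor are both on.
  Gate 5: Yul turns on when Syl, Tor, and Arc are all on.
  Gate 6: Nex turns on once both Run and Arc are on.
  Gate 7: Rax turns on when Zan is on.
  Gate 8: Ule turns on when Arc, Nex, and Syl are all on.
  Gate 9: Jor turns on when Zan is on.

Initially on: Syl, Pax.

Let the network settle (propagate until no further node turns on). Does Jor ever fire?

No

Jor would need Zan (Gate 9), but Zan never turns on.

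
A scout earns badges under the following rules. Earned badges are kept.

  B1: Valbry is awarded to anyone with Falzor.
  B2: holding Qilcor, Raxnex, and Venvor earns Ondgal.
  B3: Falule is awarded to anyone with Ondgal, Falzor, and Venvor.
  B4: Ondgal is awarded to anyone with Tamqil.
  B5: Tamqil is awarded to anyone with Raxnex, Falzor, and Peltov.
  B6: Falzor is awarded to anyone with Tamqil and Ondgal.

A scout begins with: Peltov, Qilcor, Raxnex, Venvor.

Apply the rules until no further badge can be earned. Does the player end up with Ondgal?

With Qilcor, Raxnex, and Venvor, Ondgal is earned (B2).

Yes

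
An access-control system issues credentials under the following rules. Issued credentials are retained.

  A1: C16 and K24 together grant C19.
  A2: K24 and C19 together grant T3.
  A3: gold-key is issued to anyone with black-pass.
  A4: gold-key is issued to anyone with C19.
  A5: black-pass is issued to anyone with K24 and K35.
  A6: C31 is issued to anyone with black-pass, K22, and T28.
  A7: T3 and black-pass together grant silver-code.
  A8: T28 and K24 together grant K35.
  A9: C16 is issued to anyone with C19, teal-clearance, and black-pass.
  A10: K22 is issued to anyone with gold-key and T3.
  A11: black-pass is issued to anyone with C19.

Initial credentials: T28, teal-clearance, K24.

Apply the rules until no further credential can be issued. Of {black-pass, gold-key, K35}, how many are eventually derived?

3

Holding T28 and K24 grants K35 (A8).
Holding K24 and K35 grants black-pass (A5).
Holding black-pass grants gold-key (A3).
black-pass: reached.
gold-key: reached.
K35: reached.
All 3 are reached.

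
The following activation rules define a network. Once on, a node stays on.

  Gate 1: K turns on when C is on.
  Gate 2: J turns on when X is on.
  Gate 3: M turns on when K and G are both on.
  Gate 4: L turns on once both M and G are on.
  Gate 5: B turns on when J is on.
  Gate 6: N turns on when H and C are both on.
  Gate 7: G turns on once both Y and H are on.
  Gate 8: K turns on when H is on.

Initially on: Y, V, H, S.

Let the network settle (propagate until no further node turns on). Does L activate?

Gate 8: H on → K on.
Gate 7: Y and H on → G on.
Gate 3: K and G on → M on.
Gate 4: M and G on → L on.

Yes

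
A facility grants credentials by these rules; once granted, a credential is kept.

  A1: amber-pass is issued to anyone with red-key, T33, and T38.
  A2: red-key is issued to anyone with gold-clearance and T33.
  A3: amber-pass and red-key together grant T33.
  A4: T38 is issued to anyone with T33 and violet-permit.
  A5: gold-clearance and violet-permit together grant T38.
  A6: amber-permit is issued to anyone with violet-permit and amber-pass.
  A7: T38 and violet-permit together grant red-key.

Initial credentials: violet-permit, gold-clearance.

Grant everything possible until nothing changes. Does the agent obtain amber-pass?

amber-pass would need red-key, T33, and T38 (A1), but T33 is never granted.

No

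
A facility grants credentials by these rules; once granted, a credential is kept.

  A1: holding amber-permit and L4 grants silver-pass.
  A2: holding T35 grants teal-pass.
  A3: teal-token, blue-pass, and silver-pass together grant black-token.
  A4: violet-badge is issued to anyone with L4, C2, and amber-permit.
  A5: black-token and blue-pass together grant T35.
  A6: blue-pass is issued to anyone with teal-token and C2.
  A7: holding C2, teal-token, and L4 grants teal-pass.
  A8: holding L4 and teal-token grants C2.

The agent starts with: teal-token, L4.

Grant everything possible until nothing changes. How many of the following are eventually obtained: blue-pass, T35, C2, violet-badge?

2

Holding L4 and teal-token grants C2 (A8).
Holding teal-token and C2 grants blue-pass (A6).
blue-pass: reached.
T35 would need black-token and blue-pass (A5), but black-token is never granted.
C2: reached.
violet-badge would need L4, C2, and amber-permit (A4), but amber-permit is never granted.
Reached: blue-pass and C2 — 2 of the 4.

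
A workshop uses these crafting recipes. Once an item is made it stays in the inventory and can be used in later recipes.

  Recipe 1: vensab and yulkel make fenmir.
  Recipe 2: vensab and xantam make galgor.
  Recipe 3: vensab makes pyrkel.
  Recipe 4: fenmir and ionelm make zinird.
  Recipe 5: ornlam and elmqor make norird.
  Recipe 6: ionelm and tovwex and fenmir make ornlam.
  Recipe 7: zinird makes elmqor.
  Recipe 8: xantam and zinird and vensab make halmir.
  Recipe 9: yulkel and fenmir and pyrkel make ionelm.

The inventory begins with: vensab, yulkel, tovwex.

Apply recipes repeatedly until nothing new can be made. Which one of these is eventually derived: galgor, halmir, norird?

vensab and yulkel → fenmir (Recipe 1).
vensab → pyrkel (Recipe 3).
yulkel and fenmir and pyrkel → ionelm (Recipe 9).
ionelm and tovwex and fenmir → ornlam (Recipe 6).
Using Recipe 4, fenmir and ionelm make zinird.
zinird → elmqor (Recipe 7).
ornlam and elmqor → norird (Recipe 5).
galgor would need vensab and xantam (Recipe 2), but xantam is never obtained. halmir would need xantam, zinird, and vensab (Recipe 8), but xantam is never obtained.

norird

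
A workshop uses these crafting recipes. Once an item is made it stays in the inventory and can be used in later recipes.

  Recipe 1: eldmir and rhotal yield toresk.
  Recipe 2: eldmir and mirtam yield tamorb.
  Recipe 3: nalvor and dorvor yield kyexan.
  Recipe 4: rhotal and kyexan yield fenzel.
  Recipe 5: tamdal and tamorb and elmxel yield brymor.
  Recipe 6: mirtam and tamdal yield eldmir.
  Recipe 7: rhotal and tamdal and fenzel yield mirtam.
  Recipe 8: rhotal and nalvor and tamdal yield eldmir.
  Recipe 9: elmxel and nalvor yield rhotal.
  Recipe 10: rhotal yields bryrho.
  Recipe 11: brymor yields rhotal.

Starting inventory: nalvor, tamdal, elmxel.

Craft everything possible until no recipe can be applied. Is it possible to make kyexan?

kyexan would need nalvor and dorvor (Recipe 3), but dorvor is never obtained.

No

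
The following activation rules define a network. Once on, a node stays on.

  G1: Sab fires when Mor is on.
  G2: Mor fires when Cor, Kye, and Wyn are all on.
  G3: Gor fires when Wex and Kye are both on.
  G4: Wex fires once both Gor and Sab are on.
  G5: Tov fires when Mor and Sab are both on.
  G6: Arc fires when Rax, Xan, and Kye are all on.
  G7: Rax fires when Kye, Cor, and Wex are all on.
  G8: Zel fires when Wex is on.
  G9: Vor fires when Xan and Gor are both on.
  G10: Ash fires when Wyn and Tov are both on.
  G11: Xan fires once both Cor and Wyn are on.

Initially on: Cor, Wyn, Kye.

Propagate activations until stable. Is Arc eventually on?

Arc would need Rax, Xan, and Kye (G6), but Rax never turns on.

No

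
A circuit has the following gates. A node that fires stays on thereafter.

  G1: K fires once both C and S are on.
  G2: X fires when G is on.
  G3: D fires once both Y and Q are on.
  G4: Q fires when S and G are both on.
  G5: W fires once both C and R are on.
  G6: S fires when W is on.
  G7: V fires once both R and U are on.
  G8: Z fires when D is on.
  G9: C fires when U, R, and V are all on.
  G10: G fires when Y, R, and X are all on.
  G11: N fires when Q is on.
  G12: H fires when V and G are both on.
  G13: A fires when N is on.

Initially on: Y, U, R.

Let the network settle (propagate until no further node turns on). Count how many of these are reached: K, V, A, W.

G7: R and U on → V on.
G9: U, R, and V on → C on.
G5: C and R on → W on.
G6: W on → S on.
C and S are on, so K fires (G1).
K: reached.
V: reached.
A would need N (G13), but N never turns on.
W: reached.
Reached: K, V, and W — 3 of the 4.

3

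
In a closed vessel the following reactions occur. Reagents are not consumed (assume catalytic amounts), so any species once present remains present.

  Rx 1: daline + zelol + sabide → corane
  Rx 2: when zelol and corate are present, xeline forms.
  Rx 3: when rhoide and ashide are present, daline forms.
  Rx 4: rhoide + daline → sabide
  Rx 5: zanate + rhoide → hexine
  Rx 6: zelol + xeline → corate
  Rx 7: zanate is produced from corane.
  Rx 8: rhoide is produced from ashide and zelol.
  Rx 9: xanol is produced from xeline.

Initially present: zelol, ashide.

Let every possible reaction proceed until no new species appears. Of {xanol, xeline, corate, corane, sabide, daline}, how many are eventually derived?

3

ashide and zelol present → rhoide forms (Rx 8).
rhoide and ashide present → daline forms (Rx 3).
rhoide and daline present → sabide forms (Rx 4).
daline, zelol, and sabide present → corane forms (Rx 1).
xanol would need xeline (Rx 9), but xeline never forms.
xeline would need zelol and corate (Rx 2), but corate never forms.
corate would need zelol and xeline (Rx 6), but xeline never forms.
corane: reached.
sabide: reached.
daline: reached.
Reached: corane, sabide, and daline — 3 of the 6.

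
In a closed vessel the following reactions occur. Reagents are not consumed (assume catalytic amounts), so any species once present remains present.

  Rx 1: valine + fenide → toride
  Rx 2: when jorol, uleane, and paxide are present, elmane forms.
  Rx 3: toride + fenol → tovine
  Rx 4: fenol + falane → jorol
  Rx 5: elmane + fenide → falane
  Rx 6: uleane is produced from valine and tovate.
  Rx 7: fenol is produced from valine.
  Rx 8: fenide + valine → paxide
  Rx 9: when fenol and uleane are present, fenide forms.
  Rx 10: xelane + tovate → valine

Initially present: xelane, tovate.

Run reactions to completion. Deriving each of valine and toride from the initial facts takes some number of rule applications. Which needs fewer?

valine: xelane and tovate present → valine forms (Rx 10). [1 rule application]
toride: xelane and tovate present → valine forms (Rx 10). valine and tovate present → uleane forms (Rx 6). valine present → fenol forms (Rx 7). fenol and uleane present → fenide forms (Rx 9). valine and fenide present → toride forms (Rx 1). [5 rule applications]
valine needs fewer.

valine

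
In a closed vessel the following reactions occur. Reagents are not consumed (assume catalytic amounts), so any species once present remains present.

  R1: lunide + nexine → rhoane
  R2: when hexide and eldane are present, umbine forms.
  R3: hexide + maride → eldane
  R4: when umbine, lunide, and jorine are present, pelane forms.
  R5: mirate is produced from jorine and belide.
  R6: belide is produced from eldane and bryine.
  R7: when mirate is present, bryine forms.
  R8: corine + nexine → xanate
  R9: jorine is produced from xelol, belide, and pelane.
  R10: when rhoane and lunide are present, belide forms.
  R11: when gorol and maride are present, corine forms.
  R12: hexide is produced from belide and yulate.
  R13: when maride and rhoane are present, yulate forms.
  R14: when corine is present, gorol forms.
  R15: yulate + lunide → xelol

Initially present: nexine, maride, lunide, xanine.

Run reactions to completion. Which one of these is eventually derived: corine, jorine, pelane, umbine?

lunide and nexine present → rhoane forms (R1).
rhoane and lunide present → belide forms (R10).
maride and rhoane present → yulate forms (R13).
belide and yulate present → hexide forms (R12).
hexide and maride present → eldane forms (R3).
hexide and eldane present → umbine forms (R2).
pelane would need umbine, lunide, and jorine (R4), but jorine never forms. corine would need gorol and maride (R11), but gorol never forms. jorine would need xelol, belide, and pelane (R9), but pelane never forms.

umbine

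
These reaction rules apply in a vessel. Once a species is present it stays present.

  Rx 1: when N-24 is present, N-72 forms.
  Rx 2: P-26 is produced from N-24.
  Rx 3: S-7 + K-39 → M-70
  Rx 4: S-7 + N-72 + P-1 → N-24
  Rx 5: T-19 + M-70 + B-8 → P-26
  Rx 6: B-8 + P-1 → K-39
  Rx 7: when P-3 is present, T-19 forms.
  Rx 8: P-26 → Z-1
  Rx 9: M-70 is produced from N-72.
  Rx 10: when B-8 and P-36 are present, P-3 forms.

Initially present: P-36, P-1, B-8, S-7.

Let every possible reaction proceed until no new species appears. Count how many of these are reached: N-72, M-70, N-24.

1

B-8 and P-1 present → K-39 forms (Rx 6).
S-7 and K-39 present → M-70 forms (Rx 3).
N-72 would need N-24 (Rx 1), but N-24 never forms.
M-70: reached.
N-24 would need S-7, N-72, and P-1 (Rx 4), but N-72 never forms.
Reached: M-70 — 1 of the 3.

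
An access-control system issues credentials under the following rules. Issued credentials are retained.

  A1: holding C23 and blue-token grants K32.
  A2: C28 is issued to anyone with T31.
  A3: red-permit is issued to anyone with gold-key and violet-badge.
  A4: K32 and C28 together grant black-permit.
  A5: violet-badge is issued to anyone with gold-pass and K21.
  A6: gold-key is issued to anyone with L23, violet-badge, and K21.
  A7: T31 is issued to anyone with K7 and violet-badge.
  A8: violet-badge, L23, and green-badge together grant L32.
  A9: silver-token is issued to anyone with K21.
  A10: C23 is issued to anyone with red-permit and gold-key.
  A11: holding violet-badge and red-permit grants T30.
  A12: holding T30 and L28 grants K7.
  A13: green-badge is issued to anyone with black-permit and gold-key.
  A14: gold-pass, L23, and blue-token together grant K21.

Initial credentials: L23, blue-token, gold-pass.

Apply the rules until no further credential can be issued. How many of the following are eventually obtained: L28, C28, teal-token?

No rule produces L28, and it is not given.
C28 would need T31 (A2), but T31 is never granted.
No rule produces teal-token, and it is not given.
None of the 3 are reached.

0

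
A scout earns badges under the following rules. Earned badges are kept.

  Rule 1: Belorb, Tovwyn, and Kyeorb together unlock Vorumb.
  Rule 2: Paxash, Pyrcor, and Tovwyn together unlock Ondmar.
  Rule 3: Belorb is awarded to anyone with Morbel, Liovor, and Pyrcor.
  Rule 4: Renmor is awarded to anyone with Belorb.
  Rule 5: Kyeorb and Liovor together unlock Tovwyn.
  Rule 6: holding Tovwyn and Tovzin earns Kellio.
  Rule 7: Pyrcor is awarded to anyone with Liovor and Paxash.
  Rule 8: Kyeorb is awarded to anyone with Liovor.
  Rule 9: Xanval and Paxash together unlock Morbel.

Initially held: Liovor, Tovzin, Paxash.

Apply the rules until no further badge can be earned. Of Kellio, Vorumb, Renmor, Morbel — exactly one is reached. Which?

With Liovor, Kyeorb is earned (Rule 8).
With Kyeorb and Liovor, Tovwyn is earned (Rule 5).
With Tovwyn and Tovzin, Kellio is earned (Rule 6).
Morbel would need Xanval and Paxash (Rule 9), but Xanval is never earned. Renmor would need Belorb (Rule 4), but Belorb is never earned. Vorumb would need Belorb, Tovwyn, and Kyeorb (Rule 1), but Belorb is never earned.

Kellio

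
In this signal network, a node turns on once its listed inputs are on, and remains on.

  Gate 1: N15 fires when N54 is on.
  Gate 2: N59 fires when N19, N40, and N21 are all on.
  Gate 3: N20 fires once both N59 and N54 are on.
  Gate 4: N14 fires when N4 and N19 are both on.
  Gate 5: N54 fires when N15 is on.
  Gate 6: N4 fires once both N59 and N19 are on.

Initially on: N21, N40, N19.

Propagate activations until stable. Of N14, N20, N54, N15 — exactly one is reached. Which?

N14

N19, N40, and N21 are on, so N59 fires (Gate 2).
N59 and N19 are on, so N4 fires (Gate 6).
N4 and N19 are on, so N14 fires (Gate 4).
N54 would need N15 (Gate 5), but N15 never turns on. N15 would need N54 (Gate 1), but N54 never turns on. N20 would need N59 and N54 (Gate 3), but N54 never turns on.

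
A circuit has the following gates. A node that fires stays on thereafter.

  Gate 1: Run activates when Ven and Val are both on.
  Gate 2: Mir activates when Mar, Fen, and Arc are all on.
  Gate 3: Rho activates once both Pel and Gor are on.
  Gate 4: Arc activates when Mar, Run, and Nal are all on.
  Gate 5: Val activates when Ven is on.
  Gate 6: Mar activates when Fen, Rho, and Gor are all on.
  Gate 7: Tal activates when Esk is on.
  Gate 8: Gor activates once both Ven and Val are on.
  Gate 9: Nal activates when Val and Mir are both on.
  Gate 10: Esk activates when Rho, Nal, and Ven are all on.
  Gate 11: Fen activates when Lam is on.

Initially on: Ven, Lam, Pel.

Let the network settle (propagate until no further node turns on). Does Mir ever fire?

No

Mir would need Mar, Fen, and Arc (Gate 2), but Arc never turns on.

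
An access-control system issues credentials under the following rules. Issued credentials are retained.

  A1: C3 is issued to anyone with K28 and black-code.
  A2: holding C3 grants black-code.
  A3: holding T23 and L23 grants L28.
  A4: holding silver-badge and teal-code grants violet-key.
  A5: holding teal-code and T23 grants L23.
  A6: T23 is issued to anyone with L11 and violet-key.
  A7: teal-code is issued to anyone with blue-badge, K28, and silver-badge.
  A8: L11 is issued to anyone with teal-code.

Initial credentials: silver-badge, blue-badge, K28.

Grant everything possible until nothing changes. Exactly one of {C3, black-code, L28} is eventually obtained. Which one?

Holding blue-badge, K28, and silver-badge grants teal-code (A7).
Holding teal-code grants L11 (A8).
Holding silver-badge and teal-code grants violet-key (A4).
Holding L11 and violet-key grants T23 (A6).
Holding teal-code and T23 grants L23 (A5).
Holding T23 and L23 grants L28 (A3).
C3 would need K28 and black-code (A1), but black-code is never granted. black-code would need C3 (A2), but C3 is never granted.

L28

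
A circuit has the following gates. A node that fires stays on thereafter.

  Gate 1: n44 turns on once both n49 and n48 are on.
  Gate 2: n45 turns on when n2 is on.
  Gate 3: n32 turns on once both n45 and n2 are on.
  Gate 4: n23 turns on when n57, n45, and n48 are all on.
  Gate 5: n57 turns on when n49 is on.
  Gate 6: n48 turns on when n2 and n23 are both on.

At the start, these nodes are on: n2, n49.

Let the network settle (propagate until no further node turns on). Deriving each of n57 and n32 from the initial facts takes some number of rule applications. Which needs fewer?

n57: n49 is on, so n57 turns on (Gate 5). [1 rule application]
n32: n2 is on, so n45 turns on (Gate 2). n45 and n2 are on, so n32 turns on (Gate 3). [2 rule applications]
n57 needs fewer.

n57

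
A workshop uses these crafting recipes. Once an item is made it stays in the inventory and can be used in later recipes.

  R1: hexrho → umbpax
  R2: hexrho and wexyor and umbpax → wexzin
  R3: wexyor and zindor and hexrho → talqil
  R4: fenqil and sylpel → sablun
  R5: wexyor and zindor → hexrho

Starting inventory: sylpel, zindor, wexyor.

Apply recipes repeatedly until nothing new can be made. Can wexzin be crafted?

wexyor and zindor → hexrho (R5).
hexrho → umbpax (R1).
hexrho and wexyor and umbpax → wexzin (R2).

Yes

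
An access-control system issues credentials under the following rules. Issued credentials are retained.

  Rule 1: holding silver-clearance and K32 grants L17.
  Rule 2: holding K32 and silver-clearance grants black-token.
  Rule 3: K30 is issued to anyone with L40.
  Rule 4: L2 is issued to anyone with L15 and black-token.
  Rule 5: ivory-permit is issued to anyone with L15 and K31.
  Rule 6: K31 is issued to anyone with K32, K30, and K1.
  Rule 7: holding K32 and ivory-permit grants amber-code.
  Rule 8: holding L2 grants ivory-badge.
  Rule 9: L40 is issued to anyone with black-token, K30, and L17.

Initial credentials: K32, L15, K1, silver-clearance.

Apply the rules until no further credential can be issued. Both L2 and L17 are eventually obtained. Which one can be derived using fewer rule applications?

L17: Holding silver-clearance and K32 grants L17 (Rule 1). [1 rule application]
L2: Holding K32 and silver-clearance grants black-token (Rule 2). Holding L15 and black-token grants L2 (Rule 4). [2 rule applications]
L17 needs fewer.

L17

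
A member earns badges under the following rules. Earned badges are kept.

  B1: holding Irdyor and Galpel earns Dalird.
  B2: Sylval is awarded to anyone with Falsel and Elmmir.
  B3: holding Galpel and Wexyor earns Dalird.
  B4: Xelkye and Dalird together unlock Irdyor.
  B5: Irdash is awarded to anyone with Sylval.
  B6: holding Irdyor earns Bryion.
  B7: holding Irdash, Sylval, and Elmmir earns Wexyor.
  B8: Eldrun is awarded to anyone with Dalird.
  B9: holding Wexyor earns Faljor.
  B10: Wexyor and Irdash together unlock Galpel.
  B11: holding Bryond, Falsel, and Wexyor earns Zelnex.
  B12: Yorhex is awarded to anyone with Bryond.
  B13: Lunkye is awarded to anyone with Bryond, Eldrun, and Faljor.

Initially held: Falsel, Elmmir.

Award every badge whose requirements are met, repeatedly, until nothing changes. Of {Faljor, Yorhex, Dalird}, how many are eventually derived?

2

With Falsel and Elmmir, Sylval is earned (B2).
With Sylval, Irdash is earned (B5).
With Irdash, Sylval, and Elmmir, Wexyor is earned (B7).
With Wexyor and Irdash, Galpel is earned (B10).
With Wexyor, Faljor is earned (B9).
With Galpel and Wexyor, Dalird is earned (B3).
Faljor: reached.
Yorhex would need Bryond (B12), but Bryond is never earned.
Dalird: reached.
Reached: Faljor and Dalird — 2 of the 3.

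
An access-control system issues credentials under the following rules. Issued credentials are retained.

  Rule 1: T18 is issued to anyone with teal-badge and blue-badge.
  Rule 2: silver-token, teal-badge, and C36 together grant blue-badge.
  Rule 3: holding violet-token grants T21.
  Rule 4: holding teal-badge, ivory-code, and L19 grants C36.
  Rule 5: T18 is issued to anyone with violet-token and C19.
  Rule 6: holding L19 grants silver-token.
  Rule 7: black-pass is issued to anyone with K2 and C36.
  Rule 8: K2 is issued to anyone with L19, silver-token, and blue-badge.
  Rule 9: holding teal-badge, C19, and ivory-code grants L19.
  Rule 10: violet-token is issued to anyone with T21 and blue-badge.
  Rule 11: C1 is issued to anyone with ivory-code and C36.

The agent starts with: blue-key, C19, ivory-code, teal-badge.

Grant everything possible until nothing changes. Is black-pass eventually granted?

Holding teal-badge, C19, and ivory-code grants L19 (Rule 9).
Holding teal-badge, ivory-code, and L19 grants C36 (Rule 4).
Holding L19 grants silver-token (Rule 6).
Holding silver-token, teal-badge, and C36 grants blue-badge (Rule 2).
Holding L19, silver-token, and blue-badge grants K2 (Rule 8).
Holding K2 and C36 grants black-pass (Rule 7).

Yes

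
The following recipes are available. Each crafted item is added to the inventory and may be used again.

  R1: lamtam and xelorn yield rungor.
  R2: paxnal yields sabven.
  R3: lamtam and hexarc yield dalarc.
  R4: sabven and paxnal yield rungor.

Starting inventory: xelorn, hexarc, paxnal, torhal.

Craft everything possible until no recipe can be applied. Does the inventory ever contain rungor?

paxnal → sabven (R2).
sabven and paxnal → rungor (R4).

Yes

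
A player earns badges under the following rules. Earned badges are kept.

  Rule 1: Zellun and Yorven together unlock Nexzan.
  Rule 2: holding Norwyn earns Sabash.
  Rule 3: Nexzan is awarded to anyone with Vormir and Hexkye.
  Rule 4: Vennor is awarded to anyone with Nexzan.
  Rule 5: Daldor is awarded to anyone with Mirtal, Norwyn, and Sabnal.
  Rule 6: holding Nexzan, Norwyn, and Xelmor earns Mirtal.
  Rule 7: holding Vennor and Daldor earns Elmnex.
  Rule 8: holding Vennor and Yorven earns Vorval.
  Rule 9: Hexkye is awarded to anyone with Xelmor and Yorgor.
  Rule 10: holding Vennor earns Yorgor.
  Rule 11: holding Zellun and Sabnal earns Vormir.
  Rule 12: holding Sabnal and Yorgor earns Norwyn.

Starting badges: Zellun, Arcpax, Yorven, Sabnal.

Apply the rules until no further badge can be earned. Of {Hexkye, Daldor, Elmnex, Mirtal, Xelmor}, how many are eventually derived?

0

Hexkye would need Xelmor and Yorgor (Rule 9), but Xelmor is never earned.
Daldor would need Mirtal, Norwyn, and Sabnal (Rule 5), but Mirtal is never earned.
Elmnex would need Vennor and Daldor (Rule 7), but Daldor is never earned.
Mirtal would need Nexzan, Norwyn, and Xelmor (Rule 6), but Xelmor is never earned.
No rule produces Xelmor, and it is not given.
None of the 5 are reached.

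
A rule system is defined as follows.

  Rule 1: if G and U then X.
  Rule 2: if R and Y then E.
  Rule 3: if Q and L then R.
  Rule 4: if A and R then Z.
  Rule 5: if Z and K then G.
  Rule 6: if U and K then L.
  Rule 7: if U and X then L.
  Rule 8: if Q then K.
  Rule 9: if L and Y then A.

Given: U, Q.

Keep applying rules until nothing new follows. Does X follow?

X would need G and U (Rule 1), but G is never established.

No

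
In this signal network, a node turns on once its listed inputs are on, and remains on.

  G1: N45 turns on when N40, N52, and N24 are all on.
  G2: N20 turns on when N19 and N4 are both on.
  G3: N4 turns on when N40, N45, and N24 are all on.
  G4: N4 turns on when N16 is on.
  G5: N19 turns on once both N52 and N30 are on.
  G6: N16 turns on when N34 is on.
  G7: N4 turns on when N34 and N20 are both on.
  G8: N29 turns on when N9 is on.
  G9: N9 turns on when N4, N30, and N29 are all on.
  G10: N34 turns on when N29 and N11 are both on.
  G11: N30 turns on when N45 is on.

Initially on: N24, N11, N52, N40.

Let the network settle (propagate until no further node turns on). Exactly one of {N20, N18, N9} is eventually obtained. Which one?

N20

G1: N40, N52, and N24 on → N45 on.
G3: N40, N45, and N24 on → N4 on.
G11: N45 on → N30 on.
N52 and N30 are on, so N19 turns on (G5).
G2: N19 and N4 on → N20 on.
No rule produces N18, and it is not given. N9 would need N4, N30, and N29 (G9), but N29 never turns on.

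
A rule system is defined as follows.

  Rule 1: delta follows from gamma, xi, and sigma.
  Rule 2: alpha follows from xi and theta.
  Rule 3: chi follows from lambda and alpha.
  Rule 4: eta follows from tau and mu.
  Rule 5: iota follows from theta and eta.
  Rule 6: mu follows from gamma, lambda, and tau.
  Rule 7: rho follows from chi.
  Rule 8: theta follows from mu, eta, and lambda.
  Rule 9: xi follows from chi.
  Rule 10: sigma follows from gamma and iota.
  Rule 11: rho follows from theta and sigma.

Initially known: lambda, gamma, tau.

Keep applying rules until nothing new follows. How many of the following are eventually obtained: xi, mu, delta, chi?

1

gamma, lambda, and tau hold, so mu follows (Rule 6).
xi would need chi (Rule 9), but chi is never established.
mu: reached.
delta would need gamma, xi, and sigma (Rule 1), but xi is never established.
chi would need lambda and alpha (Rule 3), but alpha is never established.
Reached: mu — 1 of the 4.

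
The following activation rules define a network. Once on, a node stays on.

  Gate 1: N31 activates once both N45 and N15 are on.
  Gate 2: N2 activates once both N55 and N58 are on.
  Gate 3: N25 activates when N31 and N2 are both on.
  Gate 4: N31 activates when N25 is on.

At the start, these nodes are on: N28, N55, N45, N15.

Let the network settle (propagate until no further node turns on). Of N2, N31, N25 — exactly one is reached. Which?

Gate 1: N45 and N15 on → N31 on.
N2 would need N55 and N58 (Gate 2), but N58 never turns on. N25 would need N31 and N2 (Gate 3), but N2 never turns on.

N31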